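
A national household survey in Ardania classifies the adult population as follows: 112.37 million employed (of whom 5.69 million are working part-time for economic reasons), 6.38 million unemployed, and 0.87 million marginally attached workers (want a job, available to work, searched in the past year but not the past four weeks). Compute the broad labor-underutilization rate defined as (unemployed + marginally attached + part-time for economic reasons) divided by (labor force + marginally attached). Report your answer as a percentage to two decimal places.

Broad underutilization rate ≈ 10.82%.

Labor force = 112.37 + 6.38 = 118.75 million.
Numerator = 6.38 + 0.87 + 5.69 = 12.94 million.
Denominator = 118.75 + 0.87 = 119.62 million.
Broad rate = 12.94 / 119.62 = 10.82%.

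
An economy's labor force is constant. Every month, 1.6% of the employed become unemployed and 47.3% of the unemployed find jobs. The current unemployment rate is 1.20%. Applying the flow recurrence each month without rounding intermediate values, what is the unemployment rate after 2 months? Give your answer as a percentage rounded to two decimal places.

Unemployment rate after two months ≈ 2.73%.

With a fixed labor force, u_{t+1} = u_t + s·(1−u_t) − f·u_t = u_t·(1−s−f) + s.
Here 1−s−f = 0.511 and s = 0.016.
u_1 = 0.012000 × 0.511 + 0.016 = 0.022132.
u_2 = 0.022132 × 0.511 + 0.016 = 0.027309.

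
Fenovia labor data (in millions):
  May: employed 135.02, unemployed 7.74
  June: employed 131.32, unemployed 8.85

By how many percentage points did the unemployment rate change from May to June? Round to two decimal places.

May: labor force = 135.02 + 7.74 = 142.76; u = 7.74/142.76 = 5.42%.
June: labor force = 131.32 + 8.85 = 140.17; u = 8.85/140.17 = 6.31%.
Change = 6.31% − 5.42% = +0.89 pp.

The unemployment rate changed by +0.89 percentage points.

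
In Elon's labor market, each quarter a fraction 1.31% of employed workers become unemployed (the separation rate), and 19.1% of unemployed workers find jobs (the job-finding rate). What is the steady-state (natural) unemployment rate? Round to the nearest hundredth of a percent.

At steady state the flows balance: s·E = f·U, so U/(E+U) = s/(s+f).
u* = 1.31 / (1.31 + 19.1) = 1.31 / 20.41 = 6.42%.

Steady-state unemployment rate ≈ 6.42%.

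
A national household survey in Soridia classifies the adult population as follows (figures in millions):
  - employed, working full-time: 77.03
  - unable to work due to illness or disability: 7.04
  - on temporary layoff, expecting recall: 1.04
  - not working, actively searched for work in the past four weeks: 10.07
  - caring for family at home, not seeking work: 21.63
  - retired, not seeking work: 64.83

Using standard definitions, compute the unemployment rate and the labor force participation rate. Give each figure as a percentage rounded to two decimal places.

Unemployment rate ≈ 12.60%; labor force participation rate ≈ 48.52%.

Employed = 77.03 million.
Unemployed = 1.04 + 10.07 = 11.11 million (jobless and actively searching, or on temporary layoff).
Labor force = 77.03 + 11.11 = 88.14 million.
Not in labor force = 7.04 + 21.63 + 64.83 = 93.50 million (those not working and not actively searching are outside the labor force).
Civilian working-age population = 88.14 + 93.50 = 181.64 million.
Unemployment rate = 11.11 / 88.14 = 12.60%.
Labor force participation rate = 88.14 / 181.64 = 48.52%.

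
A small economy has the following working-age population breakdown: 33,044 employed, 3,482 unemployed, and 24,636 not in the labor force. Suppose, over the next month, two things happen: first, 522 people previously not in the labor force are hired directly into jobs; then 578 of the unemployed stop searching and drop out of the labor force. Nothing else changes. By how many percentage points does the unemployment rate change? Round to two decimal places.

Initially, labor force = 33,044 + 3,482 = 36,526, so u = 3,482/36,526 = 9.53%.
After the first change, employed and labor force both rise by 522; unemployed unchanged → E = 33,566, U = 3,482, labor force = 37,048.
After the second change, unemployed and labor force both fall by 578 → E = 33,566, U = 2,904, labor force = 36,470.
New unemployment rate = 2,904 / 36,470 = 7.96%.
Change = 7.96% − 9.53% = −1.57 percentage points.

The unemployment rate changes by −1.57 percentage points.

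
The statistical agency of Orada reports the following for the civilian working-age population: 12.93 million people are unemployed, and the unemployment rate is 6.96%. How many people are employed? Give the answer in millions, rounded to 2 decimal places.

About 172.85 million are employed.

Labor force = U / u = 12.93 / 0.0696 ≈ 185.78 million.
Employed = labor force − unemployed = 185.78 − 12.93 = 172.85 million.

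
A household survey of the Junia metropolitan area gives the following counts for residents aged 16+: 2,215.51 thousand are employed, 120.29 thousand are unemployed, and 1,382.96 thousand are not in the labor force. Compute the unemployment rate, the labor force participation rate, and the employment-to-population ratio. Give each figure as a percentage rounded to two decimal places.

Unemployment rate ≈ 5.15%; labor force participation rate ≈ 62.81%; employment-population ratio ≈ 59.58%.

Labor force = employed + unemployed = 2,215.51 + 120.29 = 2,335.80 thousand.
Working-age population = 2,335.80 + 1,382.96 = 3,718.76 thousand.
Unemployment rate = 120.29 / 2,335.80 = 5.15%.
Labor force participation rate = 2,335.80 / 3,718.76 = 62.81%.
Employment-population ratio = 2,215.51 / 3,718.76 = 59.58%.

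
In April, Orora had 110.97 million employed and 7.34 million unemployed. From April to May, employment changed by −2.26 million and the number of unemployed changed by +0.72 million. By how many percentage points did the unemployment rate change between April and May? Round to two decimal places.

The unemployment rate changed by +0.70 percentage points.

April: labor force = 110.97 + 7.34 = 118.31; u = 7.34/118.31 = 6.20%.
May: labor force = 108.71 + 8.06 = 116.77; u = 8.06/116.77 = 6.90%.
Change = 6.90% − 6.20% = +0.70 pp.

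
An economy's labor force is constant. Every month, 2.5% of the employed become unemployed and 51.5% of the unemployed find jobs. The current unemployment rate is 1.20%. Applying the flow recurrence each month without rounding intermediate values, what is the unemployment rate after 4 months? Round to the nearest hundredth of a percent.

Unemployment rate after four months ≈ 4.48%.

With a fixed labor force, u_{t+1} = u_t + s·(1−u_t) − f·u_t = u_t·(1−s−f) + s.
Here 1−s−f = 0.460 and s = 0.025.
u_1 = 0.012000 × 0.460 + 0.025 = 0.030520.
u_2 = 0.030520 × 0.460 + 0.025 = 0.039039.
u_3 = 0.039039 × 0.460 + 0.025 = 0.042958.
u_4 = 0.042958 × 0.460 + 0.025 = 0.044761.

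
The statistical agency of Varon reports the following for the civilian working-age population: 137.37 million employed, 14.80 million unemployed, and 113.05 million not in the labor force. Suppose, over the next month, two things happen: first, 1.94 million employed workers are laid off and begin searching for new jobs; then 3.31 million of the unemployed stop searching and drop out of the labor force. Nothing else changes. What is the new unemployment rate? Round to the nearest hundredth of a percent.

New unemployment rate ≈ 9.02%.

Initially, labor force = 137.37 + 14.80 = 152.17 million, so u = 14.80/152.17 = 9.73%.
After the first change, employed falls and unemployed rises by 1.94; labor force unchanged → E = 135.43, U = 16.74, labor force = 152.17 million.
After the second change, unemployed and labor force both fall by 3.31 → E = 135.43, U = 13.43, labor force = 148.86 million.
New unemployment rate = 13.43 / 148.86 = 9.02%.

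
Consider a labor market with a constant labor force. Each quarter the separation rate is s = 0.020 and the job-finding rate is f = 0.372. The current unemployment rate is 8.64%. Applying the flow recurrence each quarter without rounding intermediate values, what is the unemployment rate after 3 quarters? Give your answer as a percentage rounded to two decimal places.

With a fixed labor force, u_{t+1} = u_t + s·(1−u_t) − f·u_t = u_t·(1−s−f) + s.
Here 1−s−f = 0.608 and s = 0.020.
u_1 = 0.086400 × 0.608 + 0.020 = 0.072531.
u_2 = 0.072531 × 0.608 + 0.020 = 0.064099.
u_3 = 0.064099 × 0.608 + 0.020 = 0.058972.

Unemployment rate after three quarters ≈ 5.90%.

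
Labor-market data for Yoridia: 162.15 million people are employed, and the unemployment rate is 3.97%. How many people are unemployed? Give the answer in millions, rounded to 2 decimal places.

Let U be the number unemployed. The labor force is E + U, and U/(E+U) = 0.0397.
So U = 0.0397 × 162.15 / (1 − 0.0397) = 6.4374 / 0.9603 ≈ 6.70 million.

About 6.70 million are unemployed.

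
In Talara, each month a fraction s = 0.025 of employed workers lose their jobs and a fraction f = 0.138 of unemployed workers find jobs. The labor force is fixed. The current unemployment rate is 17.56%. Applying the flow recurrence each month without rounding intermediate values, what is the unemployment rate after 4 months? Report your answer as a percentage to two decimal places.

Unemployment rate after four months ≈ 16.43%.

With a fixed labor force, u_{t+1} = u_t + s·(1−u_t) − f·u_t = u_t·(1−s−f) + s.
Here 1−s−f = 0.837 and s = 0.025.
u_1 = 0.175600 × 0.837 + 0.025 = 0.171977.
u_2 = 0.171977 × 0.837 + 0.025 = 0.168945.
u_3 = 0.168945 × 0.837 + 0.025 = 0.166407.
u_4 = 0.166407 × 0.837 + 0.025 = 0.164283.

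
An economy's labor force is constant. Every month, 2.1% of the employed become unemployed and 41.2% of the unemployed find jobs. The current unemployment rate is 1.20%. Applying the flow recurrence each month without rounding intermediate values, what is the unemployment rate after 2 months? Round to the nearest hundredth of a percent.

With a fixed labor force, u_{t+1} = u_t + s·(1−u_t) − f·u_t = u_t·(1−s−f) + s.
Here 1−s−f = 0.567 and s = 0.021.
u_1 = 0.012000 × 0.567 + 0.021 = 0.027804.
u_2 = 0.027804 × 0.567 + 0.021 = 0.036765.

Unemployment rate after two months ≈ 3.68%.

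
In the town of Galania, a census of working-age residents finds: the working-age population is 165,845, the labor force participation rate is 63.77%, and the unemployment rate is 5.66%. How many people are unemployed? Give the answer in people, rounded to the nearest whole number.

About 5,986 are unemployed.

Labor force = 0.6377 × 165,845 = 105,759.
Unemployed = 0.0566 × 105,759 ≈ 5,986.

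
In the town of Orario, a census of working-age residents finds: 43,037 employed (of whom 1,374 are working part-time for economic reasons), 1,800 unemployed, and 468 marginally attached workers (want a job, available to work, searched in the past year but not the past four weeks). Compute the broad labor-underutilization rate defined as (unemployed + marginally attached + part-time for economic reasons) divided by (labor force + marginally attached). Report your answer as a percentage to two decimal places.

Broad underutilization rate ≈ 8.04%.

Labor force = 43,037 + 1,800 = 44,837.
Numerator = 1,800 + 468 + 1,374 = 3,642.
Denominator = 44,837 + 468 = 45,305.
Broad rate = 3,642 / 45,305 = 8.04%.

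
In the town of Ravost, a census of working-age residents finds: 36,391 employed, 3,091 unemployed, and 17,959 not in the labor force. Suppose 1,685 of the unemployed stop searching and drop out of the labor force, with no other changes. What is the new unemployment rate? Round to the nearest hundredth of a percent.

Initially, labor force = 36,391 + 3,091 = 39,482, so u = 3,091/39,482 = 7.83%.
After the change, unemployed and labor force both fall by 1,685 → E = 36,391, U = 1,406, labor force = 37,797.
New unemployment rate = 1,406 / 37,797 = 3.72%.

New unemployment rate ≈ 3.72%.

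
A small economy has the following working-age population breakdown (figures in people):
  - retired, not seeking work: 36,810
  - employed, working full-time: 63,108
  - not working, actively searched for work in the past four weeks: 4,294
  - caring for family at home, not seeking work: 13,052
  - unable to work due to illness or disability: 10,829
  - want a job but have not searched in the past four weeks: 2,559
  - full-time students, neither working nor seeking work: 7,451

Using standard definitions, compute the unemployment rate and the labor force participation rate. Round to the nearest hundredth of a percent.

Employed = 63,108.
Unemployed = 4,294.
Labor force = 63,108 + 4,294 = 67,402.
Not in labor force = 36,810 + 13,052 + 10,829 + 2,559 + 7,451 = 70,701 (those not working and not actively searching are outside the labor force — including those who want a job but have given up searching).
Civilian working-age population = 67,402 + 70,701 = 138,103.
Unemployment rate = 4,294 / 67,402 = 6.37%.
Labor force participation rate = 67,402 / 138,103 = 48.81%.

Unemployment rate ≈ 6.37%; labor force participation rate ≈ 48.81%.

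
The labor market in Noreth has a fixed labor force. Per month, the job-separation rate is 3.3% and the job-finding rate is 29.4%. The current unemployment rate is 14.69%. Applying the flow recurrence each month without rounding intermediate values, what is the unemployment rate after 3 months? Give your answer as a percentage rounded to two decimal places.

Unemployment rate after three months ≈ 11.49%.

With a fixed labor force, u_{t+1} = u_t + s·(1−u_t) − f·u_t = u_t·(1−s−f) + s.
Here 1−s−f = 0.673 and s = 0.033.
u_1 = 0.146900 × 0.673 + 0.033 = 0.131864.
u_2 = 0.131864 × 0.673 + 0.033 = 0.121744.
u_3 = 0.121744 × 0.673 + 0.033 = 0.114934.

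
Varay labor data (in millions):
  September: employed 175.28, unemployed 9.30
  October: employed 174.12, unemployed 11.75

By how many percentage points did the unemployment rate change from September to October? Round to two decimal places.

September: labor force = 175.28 + 9.30 = 184.58; u = 9.30/184.58 = 5.04%.
October: labor force = 174.12 + 11.75 = 185.87; u = 11.75/185.87 = 6.32%.
Change = 6.32% − 5.04% = +1.28 pp.

The unemployment rate changed by +1.28 percentage points.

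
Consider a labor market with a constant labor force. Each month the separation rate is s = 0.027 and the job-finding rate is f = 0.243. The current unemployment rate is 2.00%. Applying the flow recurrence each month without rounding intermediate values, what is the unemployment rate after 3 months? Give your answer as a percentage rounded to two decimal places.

With a fixed labor force, u_{t+1} = u_t + s·(1−u_t) − f·u_t = u_t·(1−s−f) + s.
Here 1−s−f = 0.730 and s = 0.027.
u_1 = 0.020000 × 0.730 + 0.027 = 0.041600.
u_2 = 0.041600 × 0.730 + 0.027 = 0.057368.
u_3 = 0.057368 × 0.730 + 0.027 = 0.068879.

Unemployment rate after three months ≈ 6.89%.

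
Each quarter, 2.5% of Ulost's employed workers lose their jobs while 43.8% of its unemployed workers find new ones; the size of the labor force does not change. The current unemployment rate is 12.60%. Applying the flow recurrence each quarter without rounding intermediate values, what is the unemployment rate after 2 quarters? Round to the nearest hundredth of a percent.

With a fixed labor force, u_{t+1} = u_t + s·(1−u_t) − f·u_t = u_t·(1−s−f) + s.
Here 1−s−f = 0.537 and s = 0.025.
u_1 = 0.126000 × 0.537 + 0.025 = 0.092662.
u_2 = 0.092662 × 0.537 + 0.025 = 0.074759.

Unemployment rate after two quarters ≈ 7.48%.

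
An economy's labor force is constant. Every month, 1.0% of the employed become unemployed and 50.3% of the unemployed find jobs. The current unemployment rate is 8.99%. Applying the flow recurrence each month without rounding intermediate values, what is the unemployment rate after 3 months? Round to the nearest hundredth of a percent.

Unemployment rate after three months ≈ 2.76%.

With a fixed labor force, u_{t+1} = u_t + s·(1−u_t) − f·u_t = u_t·(1−s−f) + s.
Here 1−s−f = 0.487 and s = 0.010.
u_1 = 0.089900 × 0.487 + 0.010 = 0.053781.
u_2 = 0.053781 × 0.487 + 0.010 = 0.036191.
u_3 = 0.036191 × 0.487 + 0.010 = 0.027625.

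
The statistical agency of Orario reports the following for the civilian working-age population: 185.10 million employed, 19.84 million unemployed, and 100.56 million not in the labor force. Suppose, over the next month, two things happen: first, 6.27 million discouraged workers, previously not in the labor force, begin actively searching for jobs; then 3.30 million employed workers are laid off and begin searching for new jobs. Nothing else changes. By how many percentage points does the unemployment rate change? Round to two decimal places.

Initially, labor force = 185.10 + 19.84 = 204.94 million, so u = 19.84/204.94 = 9.68%.
After the first change, unemployed and labor force both rise by 6.27 → E = 185.10, U = 26.11, labor force = 211.21 million.
After the second change, employed falls and unemployed rises by 3.30; labor force unchanged → E = 181.80, U = 29.41, labor force = 211.21 million.
New unemployment rate = 29.41 / 211.21 = 13.92%.
Change = 13.92% − 9.68% = +4.24 percentage points.

The unemployment rate changes by +4.24 percentage points.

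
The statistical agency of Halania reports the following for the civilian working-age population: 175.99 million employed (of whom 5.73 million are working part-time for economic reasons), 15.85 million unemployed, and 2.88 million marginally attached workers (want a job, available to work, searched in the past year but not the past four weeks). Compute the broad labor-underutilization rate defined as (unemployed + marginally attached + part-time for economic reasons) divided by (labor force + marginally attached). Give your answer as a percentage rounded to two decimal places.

Broad underutilization rate ≈ 12.56%.

Labor force = 175.99 + 15.85 = 191.84 million.
Numerator = 15.85 + 2.88 + 5.73 = 24.46 million.
Denominator = 191.84 + 2.88 = 194.72 million.
Broad rate = 24.46 / 194.72 = 12.56%.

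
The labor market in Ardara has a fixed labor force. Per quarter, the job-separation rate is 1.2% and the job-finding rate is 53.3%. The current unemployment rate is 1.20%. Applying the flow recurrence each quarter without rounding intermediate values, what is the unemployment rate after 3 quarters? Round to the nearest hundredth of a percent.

Unemployment rate after three quarters ≈ 2.11%.

With a fixed labor force, u_{t+1} = u_t + s·(1−u_t) − f·u_t = u_t·(1−s−f) + s.
Here 1−s−f = 0.455 and s = 0.012.
u_1 = 0.012000 × 0.455 + 0.012 = 0.017460.
u_2 = 0.017460 × 0.455 + 0.012 = 0.019944.
u_3 = 0.019944 × 0.455 + 0.012 = 0.021075.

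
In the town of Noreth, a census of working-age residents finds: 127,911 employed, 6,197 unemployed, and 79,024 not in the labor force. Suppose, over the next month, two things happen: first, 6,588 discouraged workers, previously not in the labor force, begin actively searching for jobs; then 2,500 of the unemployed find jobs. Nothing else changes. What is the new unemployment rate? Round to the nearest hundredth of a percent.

New unemployment rate ≈ 7.31%.

Initially, labor force = 127,911 + 6,197 = 134,108, so u = 6,197/134,108 = 4.62%.
After the first change, unemployed and labor force both rise by 6,588 → E = 127,911, U = 12,785, labor force = 140,696.
After the second change, unemployed falls and employed rises by 2,500; labor force unchanged → E = 130,411, U = 10,285, labor force = 140,696.
New unemployment rate = 10,285 / 140,696 = 7.31%.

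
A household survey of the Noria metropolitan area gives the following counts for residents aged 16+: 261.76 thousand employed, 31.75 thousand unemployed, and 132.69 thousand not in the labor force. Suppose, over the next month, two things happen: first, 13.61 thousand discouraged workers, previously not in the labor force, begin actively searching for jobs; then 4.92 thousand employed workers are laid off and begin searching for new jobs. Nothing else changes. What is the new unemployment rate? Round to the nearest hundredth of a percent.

Initially, labor force = 261.76 + 31.75 = 293.51 thousand, so u = 31.75/293.51 = 10.82%.
After the first change, unemployed and labor force both rise by 13.61 → E = 261.76, U = 45.36, labor force = 307.12 thousand.
After the second change, employed falls and unemployed rises by 4.92; labor force unchanged → E = 256.84, U = 50.28, labor force = 307.12 thousand.
New unemployment rate = 50.28 / 307.12 = 16.37%.

New unemployment rate ≈ 16.37%.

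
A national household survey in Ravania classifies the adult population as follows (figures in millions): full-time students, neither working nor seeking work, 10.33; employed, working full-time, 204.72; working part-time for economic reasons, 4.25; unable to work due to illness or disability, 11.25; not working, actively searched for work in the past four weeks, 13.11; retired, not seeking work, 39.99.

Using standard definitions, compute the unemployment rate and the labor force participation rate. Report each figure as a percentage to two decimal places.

Unemployment rate ≈ 5.90%; labor force participation rate ≈ 78.29%.

Employed = 204.72 + 4.25 = 208.97 million (anyone who worked, including part-time for economic reasons, counts as employed).
Unemployed = 13.11 million.
Labor force = 208.97 + 13.11 = 222.08 million.
Not in labor force = 10.33 + 11.25 + 39.99 = 61.57 million (those not working and not actively searching are outside the labor force).
Civilian working-age population = 222.08 + 61.57 = 283.65 million.
Unemployment rate = 13.11 / 222.08 = 5.90%.
Labor force participation rate = 222.08 / 283.65 = 78.29%.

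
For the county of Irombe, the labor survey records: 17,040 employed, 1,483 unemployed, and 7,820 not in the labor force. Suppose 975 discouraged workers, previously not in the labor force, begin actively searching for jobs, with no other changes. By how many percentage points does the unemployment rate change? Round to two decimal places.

Initially, labor force = 17,040 + 1,483 = 18,523, so u = 1,483/18,523 = 8.01%.
After the change, unemployed and labor force both rise by 975 → E = 17,040, U = 2,458, labor force = 19,498.
New unemployment rate = 2,458 / 19,498 = 12.61%.
Change = 12.61% − 8.01% = +4.60 percentage points.

The unemployment rate changes by +4.60 percentage points.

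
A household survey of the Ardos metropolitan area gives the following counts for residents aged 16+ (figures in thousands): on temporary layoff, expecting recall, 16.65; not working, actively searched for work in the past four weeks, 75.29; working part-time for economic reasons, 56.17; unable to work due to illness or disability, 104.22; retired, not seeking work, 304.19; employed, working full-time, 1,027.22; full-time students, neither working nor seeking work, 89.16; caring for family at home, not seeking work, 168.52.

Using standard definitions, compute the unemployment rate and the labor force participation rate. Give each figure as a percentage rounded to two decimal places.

Unemployment rate ≈ 7.82%; labor force participation rate ≈ 63.83%.

Employed = 56.17 + 1,027.22 = 1,083.39 thousand (anyone who worked, including part-time for economic reasons, counts as employed).
Unemployed = 16.65 + 75.29 = 91.94 thousand (jobless and actively searching, or on temporary layoff).
Labor force = 1,083.39 + 91.94 = 1,175.33 thousand.
Not in labor force = 104.22 + 304.19 + 89.16 + 168.52 = 666.09 thousand (those not working and not actively searching are outside the labor force).
Civilian working-age population = 1,175.33 + 666.09 = 1,841.42 thousand.
Unemployment rate = 91.94 / 1,175.33 = 7.82%.
Labor force participation rate = 1,175.33 / 1,841.42 = 63.83%.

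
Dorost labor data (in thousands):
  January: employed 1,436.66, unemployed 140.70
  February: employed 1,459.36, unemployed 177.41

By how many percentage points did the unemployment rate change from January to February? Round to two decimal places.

January: labor force = 1,436.66 + 140.70 = 1,577.36; u = 140.70/1,577.36 = 8.92%.
February: labor force = 1,459.36 + 177.41 = 1,636.77; u = 177.41/1,636.77 = 10.84%.
Change = 10.84% − 8.92% = +1.92 pp.

The unemployment rate changed by +1.92 percentage points.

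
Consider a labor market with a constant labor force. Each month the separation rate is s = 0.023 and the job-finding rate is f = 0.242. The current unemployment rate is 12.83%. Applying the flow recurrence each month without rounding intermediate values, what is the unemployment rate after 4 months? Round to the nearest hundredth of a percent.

Unemployment rate after four months ≈ 9.89%.

With a fixed labor force, u_{t+1} = u_t + s·(1−u_t) − f·u_t = u_t·(1−s−f) + s.
Here 1−s−f = 0.735 and s = 0.023.
u_1 = 0.128300 × 0.735 + 0.023 = 0.117301.
u_2 = 0.117301 × 0.735 + 0.023 = 0.109216.
u_3 = 0.109216 × 0.735 + 0.023 = 0.103274.
u_4 = 0.103274 × 0.735 + 0.023 = 0.098906.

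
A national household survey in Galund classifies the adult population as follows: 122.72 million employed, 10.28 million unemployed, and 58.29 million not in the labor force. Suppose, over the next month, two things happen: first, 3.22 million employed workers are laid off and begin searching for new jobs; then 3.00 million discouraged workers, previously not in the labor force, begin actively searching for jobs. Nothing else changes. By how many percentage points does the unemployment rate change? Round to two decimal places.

Initially, labor force = 122.72 + 10.28 = 133.00 million, so u = 10.28/133.00 = 7.73%.
After the first change, employed falls and unemployed rises by 3.22; labor force unchanged → E = 119.50, U = 13.50, labor force = 133.00 million.
After the second change, unemployed and labor force both rise by 3.00 → E = 119.50, U = 16.50, labor force = 136.00 million.
New unemployment rate = 16.50 / 136.00 = 12.13%.
Change = 12.13% − 7.73% = +4.40 percentage points.

The unemployment rate changes by +4.40 percentage points.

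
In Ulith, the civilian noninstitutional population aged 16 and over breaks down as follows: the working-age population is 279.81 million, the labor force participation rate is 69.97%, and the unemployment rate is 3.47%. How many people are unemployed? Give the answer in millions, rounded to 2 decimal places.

Labor force = 0.6997 × 279.81 = 195.78 million.
Unemployed = 0.0347 × 195.78 ≈ 6.79 million.

About 6.79 million are unemployed.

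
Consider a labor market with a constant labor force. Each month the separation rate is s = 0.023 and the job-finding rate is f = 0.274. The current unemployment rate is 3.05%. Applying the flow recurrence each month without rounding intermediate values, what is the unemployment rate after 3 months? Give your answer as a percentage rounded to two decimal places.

With a fixed labor force, u_{t+1} = u_t + s·(1−u_t) − f·u_t = u_t·(1−s−f) + s.
Here 1−s−f = 0.703 and s = 0.023.
u_1 = 0.030500 × 0.703 + 0.023 = 0.044441.
u_2 = 0.044441 × 0.703 + 0.023 = 0.054242.
u_3 = 0.054242 × 0.703 + 0.023 = 0.061132.

Unemployment rate after three months ≈ 6.11%.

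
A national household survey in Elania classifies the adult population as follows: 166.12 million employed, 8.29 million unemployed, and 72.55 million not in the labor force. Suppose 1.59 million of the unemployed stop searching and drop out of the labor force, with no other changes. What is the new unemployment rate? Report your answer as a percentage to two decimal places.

Initially, labor force = 166.12 + 8.29 = 174.41 million, so u = 8.29/174.41 = 4.75%.
After the change, unemployed and labor force both fall by 1.59 → E = 166.12, U = 6.70, labor force = 172.82 million.
New unemployment rate = 6.70 / 172.82 = 3.88%.

New unemployment rate ≈ 3.88%.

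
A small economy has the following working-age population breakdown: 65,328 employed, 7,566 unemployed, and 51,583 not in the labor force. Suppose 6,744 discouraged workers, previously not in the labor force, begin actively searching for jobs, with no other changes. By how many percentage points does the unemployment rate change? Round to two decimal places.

Initially, labor force = 65,328 + 7,566 = 72,894, so u = 7,566/72,894 = 10.38%.
After the change, unemployed and labor force both rise by 6,744 → E = 65,328, U = 14,310, labor force = 79,638.
New unemployment rate = 14,310 / 79,638 = 17.97%.
Change = 17.97% − 10.38% = +7.59 percentage points.

The unemployment rate changes by +7.59 percentage points.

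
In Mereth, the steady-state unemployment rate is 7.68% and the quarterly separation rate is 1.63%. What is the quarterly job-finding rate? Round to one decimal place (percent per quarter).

From u* = s/(s+f): f = s·(1−u)/u.
f = 1.63 × (1 − 0.0768) / 0.0768 = 1.5048 / 0.0768 ≈ 19.6% per quarter.

Job-finding rate ≈ 19.6% per quarter.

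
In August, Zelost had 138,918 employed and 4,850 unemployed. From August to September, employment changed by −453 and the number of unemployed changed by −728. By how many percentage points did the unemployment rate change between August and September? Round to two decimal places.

August: labor force = 138,918 + 4,850 = 143,768; u = 4,850/143,768 = 3.37%.
September: labor force = 138,465 + 4,122 = 142,587; u = 4,122/142,587 = 2.89%.
Change = 2.89% − 3.37% = −0.48 pp.

The unemployment rate changed by −0.48 percentage points.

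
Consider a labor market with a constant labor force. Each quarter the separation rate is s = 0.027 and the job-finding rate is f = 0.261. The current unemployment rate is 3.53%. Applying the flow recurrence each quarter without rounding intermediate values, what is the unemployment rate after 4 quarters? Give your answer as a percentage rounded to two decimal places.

Unemployment rate after four quarters ≈ 7.87%.

With a fixed labor force, u_{t+1} = u_t + s·(1−u_t) − f·u_t = u_t·(1−s−f) + s.
Here 1−s−f = 0.712 and s = 0.027.
u_1 = 0.035300 × 0.712 + 0.027 = 0.052134.
u_2 = 0.052134 × 0.712 + 0.027 = 0.064119.
u_3 = 0.064119 × 0.712 + 0.027 = 0.072653.
u_4 = 0.072653 × 0.712 + 0.027 = 0.078729.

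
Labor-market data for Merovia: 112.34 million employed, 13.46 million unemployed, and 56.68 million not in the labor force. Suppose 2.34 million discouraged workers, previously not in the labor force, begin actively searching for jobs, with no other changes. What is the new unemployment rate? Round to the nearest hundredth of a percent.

Initially, labor force = 112.34 + 13.46 = 125.80 million, so u = 13.46/125.80 = 10.70%.
After the change, unemployed and labor force both rise by 2.34 → E = 112.34, U = 15.80, labor force = 128.14 million.
New unemployment rate = 15.80 / 128.14 = 12.33%.

New unemployment rate ≈ 12.33%.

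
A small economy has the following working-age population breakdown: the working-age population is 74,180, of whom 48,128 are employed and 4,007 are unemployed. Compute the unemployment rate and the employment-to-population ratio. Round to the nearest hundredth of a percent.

Unemployment rate ≈ 7.69%; employment-population ratio ≈ 64.88%.

Labor force = employed + unemployed = 48,128 + 4,007 = 52,135.
Unemployment rate = 4,007 / 52,135 = 7.69%.
Employment-population ratio = 48,128 / 74,180 = 64.88%.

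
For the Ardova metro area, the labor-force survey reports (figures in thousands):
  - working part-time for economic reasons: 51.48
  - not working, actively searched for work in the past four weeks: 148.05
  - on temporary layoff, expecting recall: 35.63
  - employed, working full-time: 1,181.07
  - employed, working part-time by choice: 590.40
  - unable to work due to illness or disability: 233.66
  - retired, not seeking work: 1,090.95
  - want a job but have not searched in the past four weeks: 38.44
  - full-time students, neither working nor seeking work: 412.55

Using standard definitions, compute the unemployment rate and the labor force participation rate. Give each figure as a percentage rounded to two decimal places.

Employed = 51.48 + 1,181.07 + 590.40 = 1,822.95 thousand (anyone who worked, including part-time for economic reasons, counts as employed).
Unemployed = 148.05 + 35.63 = 183.68 thousand (jobless and actively searching, or on temporary layoff).
Labor force = 1,822.95 + 183.68 = 2,006.63 thousand.
Not in labor force = 233.66 + 1,090.95 + 38.44 + 412.55 = 1,775.60 thousand (those not working and not actively searching are outside the labor force — including those who want a job but have given up searching).
Civilian working-age population = 2,006.63 + 1,775.60 = 3,782.23 thousand.
Unemployment rate = 183.68 / 2,006.63 = 9.15%.
Labor force participation rate = 2,006.63 / 3,782.23 = 53.05%.

Unemployment rate ≈ 9.15%; labor force participation rate ≈ 53.05%.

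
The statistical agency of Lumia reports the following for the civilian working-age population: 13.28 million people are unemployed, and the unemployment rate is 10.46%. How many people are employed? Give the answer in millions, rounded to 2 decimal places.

About 113.68 million are employed.

Labor force = U / u = 13.28 / 0.1046 ≈ 126.96 million.
Employed = labor force − unemployed = 126.96 − 13.28 = 113.68 million.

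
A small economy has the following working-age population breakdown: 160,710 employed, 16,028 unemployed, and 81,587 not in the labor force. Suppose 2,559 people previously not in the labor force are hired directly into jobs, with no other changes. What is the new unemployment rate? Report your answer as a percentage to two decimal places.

New unemployment rate ≈ 8.94%.

Initially, labor force = 160,710 + 16,028 = 176,738, so u = 16,028/176,738 = 9.07%.
After the change, employed and labor force both rise by 2,559; unemployed unchanged → E = 163,269, U = 16,028, labor force = 179,297.
New unemployment rate = 16,028 / 179,297 = 8.94%.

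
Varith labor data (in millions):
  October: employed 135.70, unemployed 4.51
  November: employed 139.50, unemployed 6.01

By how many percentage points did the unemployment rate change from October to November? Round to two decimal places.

The unemployment rate changed by +0.91 percentage points.

October: labor force = 135.70 + 4.51 = 140.21; u = 4.51/140.21 = 3.22%.
November: labor force = 139.50 + 6.01 = 145.51; u = 6.01/145.51 = 4.13%.
Change = 4.13% − 3.22% = +0.91 pp.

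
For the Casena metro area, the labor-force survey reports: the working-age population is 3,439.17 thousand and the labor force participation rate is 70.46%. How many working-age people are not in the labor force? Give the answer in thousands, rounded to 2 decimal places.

About 1,015.93 thousand are not in the labor force.

Share not in the labor force = 1 − 0.7046 = 0.2954.
Not in labor force = 0.2954 × 3,439.17 ≈ 1,015.93 thousand.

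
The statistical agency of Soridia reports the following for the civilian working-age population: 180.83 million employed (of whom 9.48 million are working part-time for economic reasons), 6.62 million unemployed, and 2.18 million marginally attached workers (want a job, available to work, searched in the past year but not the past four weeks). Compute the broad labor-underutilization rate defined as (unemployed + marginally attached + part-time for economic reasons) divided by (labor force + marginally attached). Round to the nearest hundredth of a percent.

Broad underutilization rate ≈ 9.64%.

Labor force = 180.83 + 6.62 = 187.45 million.
Numerator = 6.62 + 2.18 + 9.48 = 18.28 million.
Denominator = 187.45 + 2.18 = 189.63 million.
Broad rate = 18.28 / 189.63 = 9.64%.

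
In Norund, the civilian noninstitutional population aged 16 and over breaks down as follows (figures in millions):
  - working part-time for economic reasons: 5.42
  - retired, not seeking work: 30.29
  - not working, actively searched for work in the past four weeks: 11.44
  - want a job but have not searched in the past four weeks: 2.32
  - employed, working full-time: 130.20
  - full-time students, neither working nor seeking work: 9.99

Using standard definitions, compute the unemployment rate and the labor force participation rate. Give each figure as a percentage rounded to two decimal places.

Unemployment rate ≈ 7.78%; labor force participation rate ≈ 77.54%.

Employed = 5.42 + 130.20 = 135.62 million (anyone who worked, including part-time for economic reasons, counts as employed).
Unemployed = 11.44 million.
Labor force = 135.62 + 11.44 = 147.06 million.
Not in labor force = 30.29 + 2.32 + 9.99 = 42.60 million (those not working and not actively searching are outside the labor force — including those who want a job but have given up searching).
Civilian working-age population = 147.06 + 42.60 = 189.66 million.
Unemployment rate = 11.44 / 147.06 = 7.78%.
Labor force participation rate = 147.06 / 189.66 = 77.54%.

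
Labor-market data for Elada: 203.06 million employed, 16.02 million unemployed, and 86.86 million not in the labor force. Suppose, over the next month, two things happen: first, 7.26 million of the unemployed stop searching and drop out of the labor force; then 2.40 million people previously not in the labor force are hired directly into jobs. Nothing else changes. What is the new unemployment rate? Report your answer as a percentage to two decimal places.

New unemployment rate ≈ 4.09%.

Initially, labor force = 203.06 + 16.02 = 219.08 million, so u = 16.02/219.08 = 7.31%.
After the first change, unemployed and labor force both fall by 7.26 → E = 203.06, U = 8.76, labor force = 211.82 million.
After the second change, employed and labor force both rise by 2.40; unemployed unchanged → E = 205.46, U = 8.76, labor force = 214.22 million.
New unemployment rate = 8.76 / 214.22 = 4.09%.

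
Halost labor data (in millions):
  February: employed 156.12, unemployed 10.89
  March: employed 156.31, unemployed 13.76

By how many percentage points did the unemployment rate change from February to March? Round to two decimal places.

The unemployment rate changed by +1.57 percentage points.

February: labor force = 156.12 + 10.89 = 167.01; u = 10.89/167.01 = 6.52%.
March: labor force = 156.31 + 13.76 = 170.07; u = 13.76/170.07 = 8.09%.
Change = 8.09% − 6.52% = +1.57 pp.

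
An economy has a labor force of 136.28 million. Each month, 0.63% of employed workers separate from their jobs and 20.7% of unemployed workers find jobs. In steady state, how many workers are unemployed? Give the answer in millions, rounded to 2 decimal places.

About 4.03 million are unemployed in steady state.

Steady-state unemployment rate u* = s/(s+f) = 0.63/(0.63+20.7) = 0.029536.
Unemployed = u* × labor force = 0.029536 × 136.28 ≈ 4.03 million.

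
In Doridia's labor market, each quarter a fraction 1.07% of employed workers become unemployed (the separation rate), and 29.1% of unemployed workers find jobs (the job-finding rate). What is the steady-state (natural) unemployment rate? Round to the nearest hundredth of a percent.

Steady-state unemployment rate ≈ 3.55%.

At steady state the flows balance: s·E = f·U, so U/(E+U) = s/(s+f).
u* = 1.07 / (1.07 + 29.1) = 1.07 / 30.17 = 3.55%.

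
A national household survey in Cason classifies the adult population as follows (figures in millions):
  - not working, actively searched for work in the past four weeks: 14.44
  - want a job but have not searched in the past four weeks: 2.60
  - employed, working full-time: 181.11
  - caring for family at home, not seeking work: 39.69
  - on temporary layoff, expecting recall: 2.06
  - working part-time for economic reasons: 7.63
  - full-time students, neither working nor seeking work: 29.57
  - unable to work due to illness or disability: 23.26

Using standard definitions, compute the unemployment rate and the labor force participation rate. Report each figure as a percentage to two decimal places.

Unemployment rate ≈ 8.04%; labor force participation rate ≈ 68.33%.

Employed = 181.11 + 7.63 = 188.74 million (anyone who worked, including part-time for economic reasons, counts as employed).
Unemployed = 14.44 + 2.06 = 16.50 million (jobless and actively searching, or on temporary layoff).
Labor force = 188.74 + 16.50 = 205.24 million.
Not in labor force = 2.60 + 39.69 + 29.57 + 23.26 = 95.12 million (those not working and not actively searching are outside the labor force — including those who want a job but have given up searching).
Civilian working-age population = 205.24 + 95.12 = 300.36 million.
Unemployment rate = 16.50 / 205.24 = 8.04%.
Labor force participation rate = 205.24 / 300.36 = 68.33%.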